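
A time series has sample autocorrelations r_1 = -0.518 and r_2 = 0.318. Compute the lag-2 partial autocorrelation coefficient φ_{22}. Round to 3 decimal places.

φ_{22} = (r_2 − r_1²) / (1 − r_1²)
r_1² = (-0.518)² = 0.268324
Numerator = 0.318 − 0.2683 = 0.0497; denominator = 1 − 0.2683 = 0.7317
φ_{22} = 0.0497 / 0.7317 = 0.068

0.068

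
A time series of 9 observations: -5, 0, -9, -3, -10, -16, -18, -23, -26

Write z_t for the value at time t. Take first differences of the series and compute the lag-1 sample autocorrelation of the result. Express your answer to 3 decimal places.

-0.616

First differences Δz: 5, -9, 6, -7, -6, -2, -5, -3
Mean of differences = -2.6250
Numerator Σ(Δz_t−Δz̄)(Δz_{t+1}−Δz̄) = -129.2656
Denominator Σ(Δz_t−Δz̄)² = 209.8750
r_1(Δz) = -129.2656 / 209.8750 = -0.616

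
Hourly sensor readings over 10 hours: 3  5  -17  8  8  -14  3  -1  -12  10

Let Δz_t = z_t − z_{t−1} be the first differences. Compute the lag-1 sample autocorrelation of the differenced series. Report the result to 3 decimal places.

-0.488

First differences Δz: 2, -22, 25, 0, -22, 17, -4, -11, 22
Mean of differences = 0.7778
Numerator Σ(Δz_t−Δz̄)(Δz_{t+1}−Δz̄) = -1221.3827
Denominator Σ(Δz_t−Δz̄)² = 2501.5556
r_1(Δz) = -1221.3827 / 2501.5556 = -0.488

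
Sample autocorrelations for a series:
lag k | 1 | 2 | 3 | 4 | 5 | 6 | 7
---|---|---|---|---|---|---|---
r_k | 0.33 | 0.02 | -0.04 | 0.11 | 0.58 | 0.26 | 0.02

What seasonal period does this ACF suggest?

5

The largest autocorrelation is r_5 = 0.58; the remaining lags stay at or below 0.33. The elevated value at lag 1 (0.33), dropping to 0.02 at lag 2, reflects decaying short-term dependence rather than seasonality.
The dominant spike at lag 5 indicates a seasonal period of 5.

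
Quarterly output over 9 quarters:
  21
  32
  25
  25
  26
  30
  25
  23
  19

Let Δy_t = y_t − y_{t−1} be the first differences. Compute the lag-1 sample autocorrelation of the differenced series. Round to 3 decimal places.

-0.334

First differences Δy: 11, -7, 0, 1, 4, -5, -2, -4
Mean of differences = -0.2500
Numerator Σ(Δy_t−Δȳ)(Δy_{t+1}−Δȳ) = -77.3125
Denominator Σ(Δy_t−Δȳ)² = 231.5000
r_1(Δy) = -77.3125 / 231.5000 = -0.334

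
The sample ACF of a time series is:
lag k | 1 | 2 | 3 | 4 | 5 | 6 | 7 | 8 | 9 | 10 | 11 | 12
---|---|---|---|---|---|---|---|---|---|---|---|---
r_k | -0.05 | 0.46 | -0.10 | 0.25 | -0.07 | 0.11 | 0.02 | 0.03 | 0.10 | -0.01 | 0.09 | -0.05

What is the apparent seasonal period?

The largest autocorrelation is r_2 = 0.46, with a weaker echo at lag 4 (0.25); the remaining lags stay at or below 0.11.
The dominant spike at lag 2 indicates a seasonal period of 2.

2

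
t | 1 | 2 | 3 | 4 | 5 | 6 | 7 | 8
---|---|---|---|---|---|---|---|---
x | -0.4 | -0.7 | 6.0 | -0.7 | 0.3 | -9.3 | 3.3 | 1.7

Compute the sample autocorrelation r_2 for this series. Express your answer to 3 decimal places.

Mean x̄ = (-0.4 − 0.7 + 6.0 − 0.7 + 0.3 − 9.3 + 3.3 + 1.7)/8 = 0.0250
Numerator Σ_{t=1}^{6}(x_t−x̄)(x_{t+2}−x̄) = -8.3288
Denominator Σ(x_t−x̄)² = 137.4950
r_2 = -8.3288 / 137.4950 = -0.061

-0.061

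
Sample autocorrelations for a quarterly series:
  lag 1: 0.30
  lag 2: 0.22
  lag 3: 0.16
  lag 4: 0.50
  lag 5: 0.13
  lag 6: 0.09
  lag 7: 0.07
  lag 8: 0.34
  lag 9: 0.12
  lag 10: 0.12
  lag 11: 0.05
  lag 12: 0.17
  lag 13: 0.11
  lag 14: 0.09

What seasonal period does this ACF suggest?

The largest autocorrelation is r_4 = 0.50, with a weaker echo at lag 8 (0.34); the remaining lags stay at or below 0.30. The elevated value at lag 1 (0.30), dropping to 0.22 at lag 2, reflects decaying short-term dependence rather than seasonality.
The dominant spike at lag 4 indicates a seasonal period of 4.

4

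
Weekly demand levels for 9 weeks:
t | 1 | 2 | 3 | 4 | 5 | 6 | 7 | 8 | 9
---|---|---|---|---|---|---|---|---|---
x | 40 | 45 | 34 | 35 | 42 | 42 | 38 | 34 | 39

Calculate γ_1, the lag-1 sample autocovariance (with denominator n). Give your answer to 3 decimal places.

Mean x̄ = (40 + 45 + 34 + 35 + 42 + 42 + 38 + 34 + 39)/9 = 38.7778
Σ_{t=1}^{8}(x_t−x̄)(x_{t+1}−x̄) = -5.7160
γ_1 = -5.7160 / 9 = -0.635

-0.635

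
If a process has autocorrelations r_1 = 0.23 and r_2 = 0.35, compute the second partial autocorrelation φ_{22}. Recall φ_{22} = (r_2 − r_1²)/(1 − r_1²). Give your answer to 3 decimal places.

φ_{22} = (r_2 − r_1²) / (1 − r_1²)
r_1² = (0.23)² = 0.0529
Numerator = 0.35 − 0.0529 = 0.2971; denominator = 1 − 0.0529 = 0.9471
φ_{22} = 0.2971 / 0.9471 = 0.314

0.314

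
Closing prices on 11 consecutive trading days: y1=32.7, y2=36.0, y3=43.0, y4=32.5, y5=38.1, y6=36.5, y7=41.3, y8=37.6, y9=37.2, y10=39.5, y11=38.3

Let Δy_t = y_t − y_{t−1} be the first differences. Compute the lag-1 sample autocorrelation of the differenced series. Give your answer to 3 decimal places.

First differences Δy: 3.3, 7.0, -10.5, 5.6, -1.6, 4.8, -3.7, -0.4, 2.3, -1.2
Mean of differences = 0.5600
Numerator Σ(Δy_t−Δȳ)(Δy_{t+1}−Δȳ) = -148.0736
Denominator Σ(Δy_t−Δȳ)² = 244.5440
r_1(Δy) = -148.0736 / 244.5440 = -0.606

-0.606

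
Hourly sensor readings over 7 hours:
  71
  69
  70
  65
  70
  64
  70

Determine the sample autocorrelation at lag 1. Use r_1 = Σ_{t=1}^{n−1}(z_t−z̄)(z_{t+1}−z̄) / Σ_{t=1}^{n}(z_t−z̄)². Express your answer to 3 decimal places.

Mean z̄ = (71 + 69 + 70 + 65 + 70 + 64 + 70)/7 = 68.4286
Deviations from mean: 2.5714, 0.5714, 1.5714, -3.4286, 1.5714, -4.4286, 1.5714
Σ(z_t−z̄)(z_{t+1}−z̄) = (1.4694) + (0.8980) + (-5.3878) + (-5.3878) + (-6.9592) + (-6.9592) = -22.3265
Denominator Σ(z_t−z̄)² = 45.7143
r_1 = -22.3265 / 45.7143 = -0.488

-0.488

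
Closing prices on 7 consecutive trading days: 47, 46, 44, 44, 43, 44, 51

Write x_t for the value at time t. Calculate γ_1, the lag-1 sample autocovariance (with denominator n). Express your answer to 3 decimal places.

0.280

Mean x̄ = (47 + 46 + 44 + 44 + 43 + 44 + 51)/7 = 45.5714
Σ_{t=1}^{6}(x_t−x̄)(x_{t+1}−x̄) = 1.9592
γ_1 = 1.9592 / 7 = 0.280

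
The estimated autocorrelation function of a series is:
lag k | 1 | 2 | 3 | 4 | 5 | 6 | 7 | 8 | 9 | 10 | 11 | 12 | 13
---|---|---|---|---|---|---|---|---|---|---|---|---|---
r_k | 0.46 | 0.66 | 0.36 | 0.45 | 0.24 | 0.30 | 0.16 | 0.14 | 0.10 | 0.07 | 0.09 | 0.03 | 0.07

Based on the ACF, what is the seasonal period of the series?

The largest autocorrelation is r_2 = 0.66; the remaining lags stay at or below 0.46.
The dominant spike at lag 2 indicates a seasonal period of 2.

2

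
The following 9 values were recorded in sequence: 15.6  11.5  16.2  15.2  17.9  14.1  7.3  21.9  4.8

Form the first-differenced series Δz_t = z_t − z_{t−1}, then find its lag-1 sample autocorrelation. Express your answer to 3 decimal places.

First differences Δz: -4.1, 4.7, -1.0, 2.7, -3.8, -6.8, 14.6, -17.1
Mean of differences = -1.3500
Numerator Σ(Δz_t−Δz̄)(Δz_{t+1}−Δz̄) = -347.8125
Denominator Σ(Δz_t−Δz̄)² = 598.8600
r_1(Δz) = -347.8125 / 598.8600 = -0.581

-0.581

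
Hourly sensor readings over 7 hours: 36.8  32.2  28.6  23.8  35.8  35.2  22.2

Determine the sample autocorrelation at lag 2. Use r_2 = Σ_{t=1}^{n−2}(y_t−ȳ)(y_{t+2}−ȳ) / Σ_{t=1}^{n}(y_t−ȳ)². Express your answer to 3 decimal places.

-0.516

Mean ȳ = (36.8 + 32.2 + 28.6 + 23.8 + 35.8 + 35.2 + 22.2)/7 = 30.6571
Numerator Σ_{t=1}^{5}(y_t−ȳ)(y_{t+2}−ȳ) = -108.4408
Denominator Σ(y_t−ȳ)² = 209.9771
r_2 = -108.4408 / 209.9771 = -0.516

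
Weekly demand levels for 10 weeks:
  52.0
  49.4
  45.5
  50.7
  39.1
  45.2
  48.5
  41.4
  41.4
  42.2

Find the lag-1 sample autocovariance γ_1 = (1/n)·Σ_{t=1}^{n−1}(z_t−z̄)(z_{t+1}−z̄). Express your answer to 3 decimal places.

Mean z̄ = (52.0 + 49.4 + 45.5 + 50.7 + 39.1 + 45.2 + 48.5 + 41.4 + 41.4 + 42.2)/10 = 45.5400
Σ_{t=1}^{9}(z_t−z̄)(z_{t+1}−z̄) = 11.2404
γ_1 = 11.2404 / 10 = 1.124

1.124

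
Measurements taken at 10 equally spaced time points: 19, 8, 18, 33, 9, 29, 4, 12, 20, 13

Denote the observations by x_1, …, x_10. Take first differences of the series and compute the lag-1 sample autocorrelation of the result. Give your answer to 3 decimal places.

First differences Δx: -11, 10, 15, -24, 20, -25, 8, 8, -7
Mean of differences = -0.6667
Numerator Σ(Δx_t−Δx̄)(Δx_{t+1}−Δx̄) = -1484.4444
Denominator Σ(Δx_t−Δx̄)² = 2220.0000
r_1(Δx) = -1484.4444 / 2220.0000 = -0.669

-0.669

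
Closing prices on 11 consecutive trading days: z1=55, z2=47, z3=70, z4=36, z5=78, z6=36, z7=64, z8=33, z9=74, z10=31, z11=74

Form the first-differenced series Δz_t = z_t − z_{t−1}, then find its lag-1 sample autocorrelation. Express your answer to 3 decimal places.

First differences Δz: -8, 23, -34, 42, -42, 28, -31, 41, -43, 43
Mean of differences = 1.9000
Numerator Σ(Δz_t−Δz̄)(Δz_{t+1}−Δz̄) = -11058.2100
Denominator Σ(Δz_t−Δz̄)² = 12364.9000
r_1(Δz) = -11058.2100 / 12364.9000 = -0.894

-0.894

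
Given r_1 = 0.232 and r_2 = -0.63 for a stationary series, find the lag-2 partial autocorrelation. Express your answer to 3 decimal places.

φ_{22} = (r_2 − r_1²) / (1 − r_1²)
r_1² = (0.232)² = 0.053824
Numerator = -0.63 − 0.0538 = -0.6838; denominator = 1 − 0.0538 = 0.9462
φ_{22} = -0.6838 / 0.9462 = -0.723

-0.723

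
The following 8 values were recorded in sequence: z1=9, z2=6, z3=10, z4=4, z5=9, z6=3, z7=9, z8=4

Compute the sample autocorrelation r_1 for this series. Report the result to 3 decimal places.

-0.762

Mean z̄ = (9 + 6 + 10 + 4 + 9 + 3 + 9 + 4)/8 = 6.7500
Deviations from mean: 2.2500, -0.7500, 3.2500, -2.7500, 2.2500, -3.7500, 2.2500, -2.7500
Σ(z_t−z̄)(z_{t+1}−z̄) = (-1.6875) + (-2.4375) + (-8.9375) + (-6.1875) + (-8.4375) + (-8.4375) + (-6.1875) = -42.3125
Denominator Σ(z_t−z̄)² = 55.5000
r_1 = -42.3125 / 55.5000 = -0.762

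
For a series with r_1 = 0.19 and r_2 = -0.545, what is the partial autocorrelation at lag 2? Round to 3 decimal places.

-0.603

φ_{22} = (r_2 − r_1²) / (1 − r_1²)
r_1² = (0.19)² = 0.0361
Numerator = -0.545 − 0.0361 = -0.5811; denominator = 1 − 0.0361 = 0.9639
φ_{22} = -0.5811 / 0.9639 = -0.603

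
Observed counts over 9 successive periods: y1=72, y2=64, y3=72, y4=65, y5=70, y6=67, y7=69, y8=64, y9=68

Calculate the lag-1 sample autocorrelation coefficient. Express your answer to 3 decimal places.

Mean ȳ = (72 + 64 + 72 + 65 + 70 + 67 + 69 + 64 + 68)/9 = 67.8889
Numerator Σ_{t=1}^{8}(y_t−ȳ)(y_{t+1}−ȳ) = -57.5679
Denominator Σ(y_t−ȳ)² = 78.8889
r_1 = -57.5679 / 78.8889 = -0.730

-0.730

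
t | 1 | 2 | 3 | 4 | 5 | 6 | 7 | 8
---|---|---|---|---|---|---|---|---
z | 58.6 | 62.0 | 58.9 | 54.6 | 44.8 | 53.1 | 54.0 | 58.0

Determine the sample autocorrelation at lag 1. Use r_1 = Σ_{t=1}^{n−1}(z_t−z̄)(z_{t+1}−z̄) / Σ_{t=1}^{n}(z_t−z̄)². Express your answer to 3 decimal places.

Mean z̄ = (58.6 + 62.0 + 58.9 + 54.6 + 44.8 + 53.1 + 54.0 + 58.0)/8 = 55.5000
Σ(z_t−z̄)(z_{t+1}−z̄) = (20.1500) + (22.1000) + (-3.0600) + (9.6300) + (25.6800) + (3.6000) + (-3.7500) = 74.3500
Denominator Σ(z_t−z̄)² = 192.9800
r_1 = 74.3500 / 192.9800 = 0.385

0.385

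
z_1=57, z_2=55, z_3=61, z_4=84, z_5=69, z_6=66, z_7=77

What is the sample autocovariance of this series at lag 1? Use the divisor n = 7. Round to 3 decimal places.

Mean z̄ = (57 + 55 + 61 + 84 + 69 + 66 + 77)/7 = 67.0000
Σ_{t=1}^{6}(z_t−z̄)(z_{t+1}−z̄) = 112.0000
γ_1 = 112.0000 / 7 = 16.000

16.000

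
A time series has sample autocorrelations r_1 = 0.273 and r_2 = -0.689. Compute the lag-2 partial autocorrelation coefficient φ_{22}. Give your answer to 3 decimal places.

φ_{22} = (r_2 − r_1²) / (1 − r_1²)
r_1² = (0.273)² = 0.074529
Numerator = -0.689 − 0.0745 = -0.7635; denominator = 1 − 0.0745 = 0.9255
φ_{22} = -0.7635 / 0.9255 = -0.825

-0.825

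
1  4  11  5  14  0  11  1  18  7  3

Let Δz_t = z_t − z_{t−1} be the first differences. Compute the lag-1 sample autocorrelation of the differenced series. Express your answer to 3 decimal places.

-0.765

First differences Δz: 3, 7, -6, 9, -14, 11, -10, 17, -11, -4
Mean of differences = 0.2000
Numerator Σ(Δz_t−Δz̄)(Δz_{t+1}−Δz̄) = -778.6400
Denominator Σ(Δz_t−Δz̄)² = 1017.6000
r_1(Δz) = -778.6400 / 1017.6000 = -0.765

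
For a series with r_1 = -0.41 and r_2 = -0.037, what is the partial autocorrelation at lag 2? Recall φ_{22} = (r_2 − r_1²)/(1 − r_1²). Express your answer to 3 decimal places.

φ_{22} = (r_2 − r_1²) / (1 − r_1²)
r_1² = (-0.41)² = 0.1681
Numerator = -0.037 − 0.1681 = -0.2051; denominator = 1 − 0.1681 = 0.8319
φ_{22} = -0.2051 / 0.8319 = -0.247

-0.247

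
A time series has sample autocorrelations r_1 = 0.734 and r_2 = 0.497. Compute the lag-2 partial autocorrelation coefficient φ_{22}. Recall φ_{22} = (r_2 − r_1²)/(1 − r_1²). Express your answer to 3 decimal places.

φ_{22} = (r_2 − r_1²) / (1 − r_1²)
r_1² = (0.734)² = 0.538756
Numerator = 0.497 − 0.5388 = -0.0418; denominator = 1 − 0.5388 = 0.4612
φ_{22} = -0.0418 / 0.4612 = -0.091

-0.091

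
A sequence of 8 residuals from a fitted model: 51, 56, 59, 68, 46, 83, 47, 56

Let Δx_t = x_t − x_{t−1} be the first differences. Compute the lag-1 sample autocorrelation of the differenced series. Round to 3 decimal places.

First differences Δx: 5, 3, 9, -22, 37, -36, 9
Mean of differences = 0.7143
Numerator Σ(Δx_t−Δx̄)(Δx_{t+1}−Δx̄) = -2620.0816
Denominator Σ(Δx_t−Δx̄)² = 3341.4286
r_1(Δx) = -2620.0816 / 3341.4286 = -0.784

-0.784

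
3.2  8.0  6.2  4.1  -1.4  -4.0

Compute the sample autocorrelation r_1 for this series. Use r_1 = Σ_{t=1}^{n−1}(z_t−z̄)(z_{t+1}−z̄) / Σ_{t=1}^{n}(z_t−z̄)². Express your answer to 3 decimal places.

0.460

Mean z̄ = (3.2 + 8.0 + 6.2 + 4.1 − 1.4 − 4.0)/6 = 2.6833
Σ(z_t−z̄)(z_{t+1}−z̄) = (2.7469) + (18.6969) + (4.9819) + (-5.7847) + (27.2903) = 47.9314
Denominator Σ(z_t−z̄)² = 104.2483
r_1 = 47.9314 / 104.2483 = 0.460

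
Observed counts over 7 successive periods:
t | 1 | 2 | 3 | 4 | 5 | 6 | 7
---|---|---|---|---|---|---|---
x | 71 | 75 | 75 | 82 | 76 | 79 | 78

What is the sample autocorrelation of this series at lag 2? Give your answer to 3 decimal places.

0.183

Mean x̄ = (71 + 75 + 75 + 82 + 76 + 79 + 78)/7 = 76.5714
Deviations from mean: -5.5714, -1.5714, -1.5714, 5.4286, -0.5714, 2.4286, 1.4286
Σ(x_t−x̄)(x_{t+2}−x̄) = (8.7551) + (-8.5306) + (0.8980) + (13.1837) + (-0.8163) = 13.4898
Denominator Σ(x_t−x̄)² = 73.7143
r_2 = 13.4898 / 73.7143 = 0.183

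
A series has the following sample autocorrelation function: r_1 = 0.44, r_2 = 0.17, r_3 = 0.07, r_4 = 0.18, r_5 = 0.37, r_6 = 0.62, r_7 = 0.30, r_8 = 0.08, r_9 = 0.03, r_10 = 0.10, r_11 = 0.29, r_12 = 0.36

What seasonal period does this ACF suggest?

The largest autocorrelation is r_6 = 0.62; the remaining lags stay at or below 0.44. The elevated value at lag 1 (0.44), dropping to 0.17 at lag 2, reflects decaying short-term dependence rather than seasonality.
The dominant spike at lag 6 indicates a seasonal period of 6.

6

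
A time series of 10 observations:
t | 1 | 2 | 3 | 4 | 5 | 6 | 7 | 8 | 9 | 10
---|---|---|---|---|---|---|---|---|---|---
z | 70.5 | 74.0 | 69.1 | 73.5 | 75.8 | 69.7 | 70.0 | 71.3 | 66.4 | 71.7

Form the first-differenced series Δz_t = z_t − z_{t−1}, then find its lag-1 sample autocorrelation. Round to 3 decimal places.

First differences Δz: 3.5, -4.9, 4.4, 2.3, -6.1, 0.3, 1.3, -4.9, 5.3
Mean of differences = 0.1333
Numerator Σ(Δz_t−Δz̄)(Δz_{t+1}−Δz̄) = -75.4044
Denominator Σ(Δz_t−Δz̄)² = 151.8400
r_1(Δz) = -75.4044 / 151.8400 = -0.497

-0.497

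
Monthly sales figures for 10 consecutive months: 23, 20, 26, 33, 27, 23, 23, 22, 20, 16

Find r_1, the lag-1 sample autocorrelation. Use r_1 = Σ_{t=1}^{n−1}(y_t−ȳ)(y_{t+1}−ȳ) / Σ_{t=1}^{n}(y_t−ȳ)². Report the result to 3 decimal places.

Mean ȳ = (23 + 20 + 26 + 33 + 27 + 23 + 23 + 22 + 20 + 16)/10 = 23.3000
Numerator Σ_{t=1}^{9}(y_t−ȳ)(y_{t+1}−ȳ) = 81.9100
Denominator Σ(y_t−ȳ)² = 192.1000
r_1 = 81.9100 / 192.1000 = 0.426

0.426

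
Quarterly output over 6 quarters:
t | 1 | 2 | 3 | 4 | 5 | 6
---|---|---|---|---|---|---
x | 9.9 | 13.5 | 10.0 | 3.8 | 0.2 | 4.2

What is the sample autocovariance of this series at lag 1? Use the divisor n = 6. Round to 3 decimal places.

11.585

Mean x̄ = (9.9 + 13.5 + 10.0 + 3.8 + 0.2 + 4.2)/6 = 6.9333
Deviations: 2.9667, 6.5667, 3.0667, -3.1333, -6.7333, -2.7333
Σ_{t=1}^{5}(x_t−x̄)(x_{t+1}−x̄) = 69.5122
γ_1 = 69.5122 / 6 = 11.585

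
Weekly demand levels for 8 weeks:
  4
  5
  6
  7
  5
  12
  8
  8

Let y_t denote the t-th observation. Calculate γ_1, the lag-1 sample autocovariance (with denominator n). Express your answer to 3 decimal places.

Mean ȳ = (4 + 5 + 6 + 7 + 5 + 12 + 8 + 8)/8 = 6.8750
Deviations: -2.8750, -1.8750, -0.8750, 0.1250, -1.8750, 5.1250, 1.1250, 1.1250
Σ_{t=1}^{7}(y_t−ȳ)(y_{t+1}−ȳ) = 4.1094
γ_1 = 4.1094 / 8 = 0.514

0.514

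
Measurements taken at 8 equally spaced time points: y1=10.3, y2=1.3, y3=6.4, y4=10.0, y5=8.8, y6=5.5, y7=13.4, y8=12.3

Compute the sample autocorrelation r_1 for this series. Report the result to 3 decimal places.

0.023

Mean ȳ = (10.3 + 1.3 + 6.4 + 10.0 + 8.8 + 5.5 + 13.4 + 12.3)/8 = 8.5000
Deviations from mean: 1.8000, -7.2000, -2.1000, 1.5000, 0.3000, -3.0000, 4.9000, 3.8000
Σ(y_t−ȳ)(y_{t+1}−ȳ) = (-12.9600) + (15.1200) + (-3.1500) + (0.4500) + (-0.9000) + (-14.7000) + (18.6200) = 2.4800
Denominator Σ(y_t−ȳ)² = 109.2800
r_1 = 2.4800 / 109.2800 = 0.023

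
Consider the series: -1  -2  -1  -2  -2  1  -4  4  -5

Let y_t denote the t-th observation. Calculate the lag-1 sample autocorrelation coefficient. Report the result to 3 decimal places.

Mean ȳ = (-1 − 2 − 1 − 2 − 2 + 1 − 4 + 4 − 5)/9 = -1.3333
Numerator Σ_{t=1}^{8}(y_t−ȳ)(y_{t+1}−ȳ) = -41.7778
Denominator Σ(y_t−ȳ)² = 56.0000
r_1 = -41.7778 / 56.0000 = -0.746

-0.746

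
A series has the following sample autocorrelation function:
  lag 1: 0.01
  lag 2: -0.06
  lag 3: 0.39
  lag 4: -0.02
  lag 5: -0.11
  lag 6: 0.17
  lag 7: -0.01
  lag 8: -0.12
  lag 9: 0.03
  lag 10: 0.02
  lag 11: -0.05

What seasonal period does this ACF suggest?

The largest autocorrelation is r_3 = 0.39, with a weaker echo at lag 6 (0.17); the remaining lags stay at or below 0.03.
The dominant spike at lag 3 indicates a seasonal period of 3.

3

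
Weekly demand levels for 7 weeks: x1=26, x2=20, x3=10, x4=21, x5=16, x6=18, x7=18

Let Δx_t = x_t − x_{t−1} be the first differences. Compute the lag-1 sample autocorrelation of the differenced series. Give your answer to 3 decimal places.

First differences Δx: -6, -10, 11, -5, 2, 0
Mean of differences = -1.3333
Numerator Σ(Δx_t−Δx̄)(Δx_{t+1}−Δx̄) = -119.4444
Denominator Σ(Δx_t−Δx̄)² = 275.3333
r_1(Δx) = -119.4444 / 275.3333 = -0.434

-0.434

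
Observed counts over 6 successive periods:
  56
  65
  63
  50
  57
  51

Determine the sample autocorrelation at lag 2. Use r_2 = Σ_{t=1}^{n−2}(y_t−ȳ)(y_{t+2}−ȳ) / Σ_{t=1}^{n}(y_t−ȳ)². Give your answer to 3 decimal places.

Mean ȳ = (56 + 65 + 63 + 50 + 57 + 51)/6 = 57.0000
Deviations from mean: -1.0000, 8.0000, 6.0000, -7.0000, 0.0000, -6.0000
Numerator Σ_{t=1}^{4}(y_t−ȳ)(y_{t+2}−ȳ) = -20.0000
Denominator Σ(y_t−ȳ)² = 186.0000
r_2 = -20.0000 / 186.0000 = -0.108

-0.108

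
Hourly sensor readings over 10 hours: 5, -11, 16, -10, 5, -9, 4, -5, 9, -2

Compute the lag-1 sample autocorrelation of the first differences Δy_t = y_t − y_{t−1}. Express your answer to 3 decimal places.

-0.869

First differences Δy: -16, 27, -26, 15, -14, 13, -9, 14, -11
Mean of differences = -0.7778
Numerator Σ(Δy_t−Δȳ)(Δy_{t+1}−Δȳ) = -2298.0494
Denominator Σ(Δy_t−Δȳ)² = 2643.5556
r_1(Δy) = -2298.0494 / 2643.5556 = -0.869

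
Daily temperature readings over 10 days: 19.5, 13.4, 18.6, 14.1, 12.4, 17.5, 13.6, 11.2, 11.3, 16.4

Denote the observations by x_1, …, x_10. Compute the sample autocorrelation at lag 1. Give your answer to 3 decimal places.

Mean x̄ = (19.5 + 13.4 + 18.6 + 14.1 + 12.4 + 17.5 + 13.6 + 11.2 + 11.3 + 16.4)/10 = 14.8000
Numerator Σ_{t=1}^{9}(x_t−x̄)(x_{t+1}−x̄) = -11.2800
Denominator Σ(x_t−x̄)² = 81.2400
r_1 = -11.2800 / 81.2400 = -0.139

-0.139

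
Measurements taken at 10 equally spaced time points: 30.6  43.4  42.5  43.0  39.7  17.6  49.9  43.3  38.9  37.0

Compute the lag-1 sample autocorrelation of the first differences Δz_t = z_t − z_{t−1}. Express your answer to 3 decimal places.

-0.468

First differences Δz: 12.8, -0.9, 0.5, -3.3, -22.1, 32.3, -6.6, -4.4, -1.9
Mean of differences = 0.7111
Numerator Σ(Δz_t−Δz̄)(Δz_{t+1}−Δz̄) = -827.6057
Denominator Σ(Δz_t−Δz̄)² = 1769.4689
r_1(Δz) = -827.6057 / 1769.4689 = -0.468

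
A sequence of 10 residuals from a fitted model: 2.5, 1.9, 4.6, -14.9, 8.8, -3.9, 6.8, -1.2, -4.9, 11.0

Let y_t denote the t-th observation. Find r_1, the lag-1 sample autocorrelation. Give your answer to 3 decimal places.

-0.572

Mean ȳ = (2.5 + 1.9 + 4.6 − 14.9 + 8.8 − 3.9 + 6.8 − 1.2 − 4.9 + 11.0)/10 = 1.0700
Numerator Σ_{t=1}^{9}(y_t−ȳ)(y_{t+1}−ȳ) = -301.3389
Denominator Σ(y_t−ȳ)² = 526.9210
r_1 = -301.3389 / 526.9210 = -0.572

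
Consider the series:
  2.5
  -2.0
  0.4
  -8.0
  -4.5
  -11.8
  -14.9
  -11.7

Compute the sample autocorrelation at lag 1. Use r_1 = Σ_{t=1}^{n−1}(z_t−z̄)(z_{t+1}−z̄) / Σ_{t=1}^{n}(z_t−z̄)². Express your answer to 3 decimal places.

0.486

Mean z̄ = (2.5 − 2.0 + 0.4 − 8.0 − 4.5 − 11.8 − 14.9 − 11.7)/8 = -6.2500
Deviations from mean: 8.7500, 4.2500, 6.6500, -1.7500, 1.7500, -5.5500, -8.6500, -5.4500
Σ(z_t−z̄)(z_{t+1}−z̄) = (37.1875) + (28.2625) + (-11.6375) + (-3.0625) + (-9.7125) + (48.0075) + (47.1425) = 136.1875
Denominator Σ(z_t−z̄)² = 280.3000
r_1 = 136.1875 / 280.3000 = 0.486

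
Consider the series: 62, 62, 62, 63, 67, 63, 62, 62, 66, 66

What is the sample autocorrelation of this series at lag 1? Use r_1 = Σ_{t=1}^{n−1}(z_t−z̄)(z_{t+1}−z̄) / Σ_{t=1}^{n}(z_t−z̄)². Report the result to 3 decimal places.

Mean z̄ = (62 + 62 + 62 + 63 + 67 + 63 + 62 + 62 + 66 + 66)/10 = 63.5000
Numerator Σ_{t=1}^{9}(z_t−z̄)(z_{t+1}−z̄) = 7.2500
Denominator Σ(z_t−z̄)² = 36.5000
r_1 = 7.2500 / 36.5000 = 0.199

0.199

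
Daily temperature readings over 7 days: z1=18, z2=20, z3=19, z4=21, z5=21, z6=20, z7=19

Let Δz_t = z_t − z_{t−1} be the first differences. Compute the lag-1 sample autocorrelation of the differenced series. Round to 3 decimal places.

-0.279

First differences Δz: 2, -1, 2, 0, -1, -1
Mean of differences = 0.1667
Numerator Σ(Δz_t−Δz̄)(Δz_{t+1}−Δz̄) = -3.0278
Denominator Σ(Δz_t−Δz̄)² = 10.8333
r_1(Δz) = -3.0278 / 10.8333 = -0.279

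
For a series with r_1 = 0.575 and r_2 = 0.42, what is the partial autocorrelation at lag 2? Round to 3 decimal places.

0.134

φ_{22} = (r_2 − r_1²) / (1 − r_1²)
r_1² = (0.575)² = 0.330625
Numerator = 0.42 − 0.3306 = 0.0894; denominator = 1 − 0.3306 = 0.6694
φ_{22} = 0.0894 / 0.6694 = 0.134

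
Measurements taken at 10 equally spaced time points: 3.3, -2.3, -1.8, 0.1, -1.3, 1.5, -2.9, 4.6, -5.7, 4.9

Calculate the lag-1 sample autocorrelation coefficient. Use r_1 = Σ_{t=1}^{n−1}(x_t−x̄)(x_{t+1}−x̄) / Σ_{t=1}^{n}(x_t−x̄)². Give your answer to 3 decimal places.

-0.706

Mean x̄ = (3.3 − 2.3 − 1.8 + 0.1 − 1.3 + 1.5 − 2.9 + 4.6 − 5.7 + 4.9)/10 = 0.0400
Numerator Σ_{t=1}^{9}(x_t−x̄)(x_{t+1}−x̄) = -77.2396
Denominator Σ(x_t−x̄)² = 109.4240
r_1 = -77.2396 / 109.4240 = -0.706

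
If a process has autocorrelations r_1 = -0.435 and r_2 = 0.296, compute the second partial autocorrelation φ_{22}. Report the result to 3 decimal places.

0.132

φ_{22} = (r_2 − r_1²) / (1 − r_1²)
r_1² = (-0.435)² = 0.189225
Numerator = 0.296 − 0.1892 = 0.1068; denominator = 1 − 0.1892 = 0.8108
φ_{22} = 0.1068 / 0.8108 = 0.132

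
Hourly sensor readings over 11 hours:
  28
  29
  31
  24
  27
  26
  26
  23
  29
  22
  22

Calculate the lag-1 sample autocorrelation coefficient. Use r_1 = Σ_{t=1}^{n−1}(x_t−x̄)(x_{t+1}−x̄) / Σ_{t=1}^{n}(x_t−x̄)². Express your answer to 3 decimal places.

0.040

Mean x̄ = (28 + 29 + 31 + 24 + 27 + 26 + 26 + 23 + 29 + 22 + 22)/11 = 26.0909
Numerator Σ_{t=1}^{10}(x_t−x̄)(x_{t+1}−x̄) = 3.7190
Denominator Σ(x_t−x̄)² = 92.9091
r_1 = 3.7190 / 92.9091 = 0.040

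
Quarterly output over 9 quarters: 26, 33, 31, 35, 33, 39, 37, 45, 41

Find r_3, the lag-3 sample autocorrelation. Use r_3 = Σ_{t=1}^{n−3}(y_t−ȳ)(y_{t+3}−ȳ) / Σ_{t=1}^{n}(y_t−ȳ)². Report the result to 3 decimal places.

-0.039

Mean ȳ = (26 + 33 + 31 + 35 + 33 + 39 + 37 + 45 + 41)/9 = 35.5556
Numerator Σ_{t=1}^{6}(y_t−ȳ)(y_{t+3}−ȳ) = -10.0370
Denominator Σ(y_t−ȳ)² = 258.2222
r_3 = -10.0370 / 258.2222 = -0.039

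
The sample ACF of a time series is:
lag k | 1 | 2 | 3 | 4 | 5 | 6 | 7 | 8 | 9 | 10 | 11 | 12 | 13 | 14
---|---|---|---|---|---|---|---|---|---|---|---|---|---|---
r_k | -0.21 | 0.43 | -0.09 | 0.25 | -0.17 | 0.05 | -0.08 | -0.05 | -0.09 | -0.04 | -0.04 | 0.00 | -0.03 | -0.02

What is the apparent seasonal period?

2

The largest autocorrelation is r_2 = 0.43, with a weaker echo at lag 4 (0.25); the remaining lags stay at or below 0.05.
The dominant spike at lag 2 indicates a seasonal period of 2.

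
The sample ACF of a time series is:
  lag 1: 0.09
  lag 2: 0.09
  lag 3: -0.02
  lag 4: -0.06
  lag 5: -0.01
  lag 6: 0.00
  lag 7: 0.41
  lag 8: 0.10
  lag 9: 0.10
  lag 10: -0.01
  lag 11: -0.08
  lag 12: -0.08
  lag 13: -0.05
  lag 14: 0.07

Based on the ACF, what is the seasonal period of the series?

The largest autocorrelation is r_7 = 0.41; the remaining lags stay at or below 0.10.
The dominant spike at lag 7 indicates a seasonal period of 7.

7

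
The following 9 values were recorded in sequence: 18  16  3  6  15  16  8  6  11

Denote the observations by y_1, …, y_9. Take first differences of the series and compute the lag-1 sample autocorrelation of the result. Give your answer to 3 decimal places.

First differences Δy: -2, -13, 3, 9, 1, -8, -2, 5
Mean of differences = -0.8750
Numerator Σ(Δy_t−Δȳ)(Δy_{t+1}−Δȳ) = 11.4844
Denominator Σ(Δy_t−Δȳ)² = 350.8750
r_1(Δy) = 11.4844 / 350.8750 = 0.033

0.033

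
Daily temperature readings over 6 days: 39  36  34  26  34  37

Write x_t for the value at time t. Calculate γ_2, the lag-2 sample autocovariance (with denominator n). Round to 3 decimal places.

Mean x̄ = (39 + 36 + 34 + 26 + 34 + 37)/6 = 34.3333
Σ_{t=1}^{4}(x_t−x̄)(x_{t+2}−x̄) = -37.5556
γ_2 = -37.5556 / 6 = -6.259

-6.259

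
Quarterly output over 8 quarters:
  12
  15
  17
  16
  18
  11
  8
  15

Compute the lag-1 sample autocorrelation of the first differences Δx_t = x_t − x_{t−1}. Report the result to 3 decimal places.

-0.074

First differences Δx: 3, 2, -1, 2, -7, -3, 7
Mean of differences = 0.4286
Numerator Σ(Δx_t−Δx̄)(Δx_{t+1}−Δx̄) = -9.1837
Denominator Σ(Δx_t−Δx̄)² = 123.7143
r_1(Δx) = -9.1837 / 123.7143 = -0.074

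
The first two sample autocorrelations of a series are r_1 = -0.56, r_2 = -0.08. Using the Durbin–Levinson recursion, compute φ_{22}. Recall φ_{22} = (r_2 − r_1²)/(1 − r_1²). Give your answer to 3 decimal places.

-0.573

φ_{22} = (r_2 − r_1²) / (1 − r_1²)
r_1² = (-0.56)² = 0.3136
Numerator = -0.08 − 0.3136 = -0.3936; denominator = 1 − 0.3136 = 0.6864
φ_{22} = -0.3936 / 0.6864 = -0.573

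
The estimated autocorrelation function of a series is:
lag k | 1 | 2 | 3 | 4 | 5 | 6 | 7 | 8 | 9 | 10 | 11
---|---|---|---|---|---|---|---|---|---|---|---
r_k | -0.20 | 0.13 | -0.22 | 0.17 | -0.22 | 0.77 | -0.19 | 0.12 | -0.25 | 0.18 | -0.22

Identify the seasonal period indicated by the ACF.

The largest autocorrelation is r_6 = 0.77; the remaining lags stay at or below 0.18.
The dominant spike at lag 6 indicates a seasonal period of 6.

6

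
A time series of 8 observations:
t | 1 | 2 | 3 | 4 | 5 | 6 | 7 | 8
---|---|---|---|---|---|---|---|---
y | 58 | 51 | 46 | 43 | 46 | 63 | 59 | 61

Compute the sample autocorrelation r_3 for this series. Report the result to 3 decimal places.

Mean ȳ = (58 + 51 + 46 + 43 + 46 + 63 + 59 + 61)/8 = 53.3750
Σ(y_t−ȳ)(y_{t+3}−ȳ) = (-47.9844) + (17.5156) + (-70.9844) + (-58.3594) + (-56.2344) = -216.0469
Denominator Σ(y_t−ȳ)² = 425.8750
r_3 = -216.0469 / 425.8750 = -0.507

-0.507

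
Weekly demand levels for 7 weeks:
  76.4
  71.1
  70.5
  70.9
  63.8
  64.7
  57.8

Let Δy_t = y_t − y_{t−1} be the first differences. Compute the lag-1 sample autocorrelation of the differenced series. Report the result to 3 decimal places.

First differences Δy: -5.3, -0.6, 0.4, -7.1, 0.9, -6.9
Mean of differences = -3.1000
Numerator Σ(Δy_t−Δȳ)(Δy_{t+1}−Δȳ) = -41.9500
Denominator Σ(Δy_t−Δȳ)² = 69.7800
r_1(Δy) = -41.9500 / 69.7800 = -0.601

-0.601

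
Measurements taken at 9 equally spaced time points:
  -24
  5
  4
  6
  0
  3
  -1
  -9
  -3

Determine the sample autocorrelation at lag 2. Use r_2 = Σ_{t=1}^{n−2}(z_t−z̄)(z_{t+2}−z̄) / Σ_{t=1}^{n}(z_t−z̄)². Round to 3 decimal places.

-0.078

Mean z̄ = (-24 + 5 + 4 + 6 + 0 + 3 − 1 − 9 − 3)/9 = -2.1111
Numerator Σ_{t=1}^{7}(z_t−z̄)(z_{t+2}−z̄) = -55.5802
Denominator Σ(z_t−z̄)² = 712.8889
r_2 = -55.5802 / 712.8889 = -0.078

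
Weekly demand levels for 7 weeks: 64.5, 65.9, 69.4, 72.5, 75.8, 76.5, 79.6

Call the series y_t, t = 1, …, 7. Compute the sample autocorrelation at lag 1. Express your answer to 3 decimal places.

0.588

Mean ȳ = (64.5 + 65.9 + 69.4 + 72.5 + 75.8 + 76.5 + 79.6)/7 = 72.0286
Deviations from mean: -7.5286, -6.1286, -2.6286, 0.4714, 3.7714, 4.4714, 7.5714
Σ(y_t−ȳ)(y_{t+1}−ȳ) = (46.1394) + (16.1094) + (-1.2392) + (1.7780) + (16.8637) + (33.8551) = 113.5063
Denominator Σ(y_t−ȳ)² = 192.9143
r_1 = 113.5063 / 192.9143 = 0.588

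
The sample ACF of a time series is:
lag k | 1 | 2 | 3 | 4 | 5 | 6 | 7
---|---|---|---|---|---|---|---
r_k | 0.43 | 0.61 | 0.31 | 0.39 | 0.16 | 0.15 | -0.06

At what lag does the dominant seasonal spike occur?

2

The largest autocorrelation is r_2 = 0.61; the remaining lags stay at or below 0.43.
The dominant spike at lag 2 indicates a seasonal period of 2.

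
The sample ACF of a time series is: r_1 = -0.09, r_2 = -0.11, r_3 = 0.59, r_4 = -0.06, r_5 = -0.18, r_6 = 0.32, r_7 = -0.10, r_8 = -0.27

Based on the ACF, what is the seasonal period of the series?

The largest autocorrelation is r_3 = 0.59, with a weaker echo at lag 6 (0.32); the remaining lags stay at or below -0.06.
The dominant spike at lag 3 indicates a seasonal period of 3.

3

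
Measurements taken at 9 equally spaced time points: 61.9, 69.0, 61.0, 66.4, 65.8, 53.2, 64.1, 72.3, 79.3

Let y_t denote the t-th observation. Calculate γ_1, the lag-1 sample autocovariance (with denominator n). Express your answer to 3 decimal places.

Mean ȳ = (61.9 + 69.0 + 61.0 + 66.4 + 65.8 + 53.2 + 64.1 + 72.3 + 79.3)/9 = 65.8889
Σ_{t=1}^{8}(y_t−ȳ)(y_{t+1}−ȳ) = 68.1743
γ_1 = 68.1743 / 9 = 7.575

7.575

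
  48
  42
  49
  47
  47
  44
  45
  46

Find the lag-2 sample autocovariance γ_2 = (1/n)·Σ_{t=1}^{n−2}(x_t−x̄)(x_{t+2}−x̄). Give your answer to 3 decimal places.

0.250

Mean x̄ = (48 + 42 + 49 + 47 + 47 + 44 + 45 + 46)/8 = 46.0000
Deviations: 2.0000, -4.0000, 3.0000, 1.0000, 1.0000, -2.0000, -1.0000, 0.0000
Σ_{t=1}^{6}(x_t−x̄)(x_{t+2}−x̄) = 2.0000
γ_2 = 2.0000 / 8 = 0.250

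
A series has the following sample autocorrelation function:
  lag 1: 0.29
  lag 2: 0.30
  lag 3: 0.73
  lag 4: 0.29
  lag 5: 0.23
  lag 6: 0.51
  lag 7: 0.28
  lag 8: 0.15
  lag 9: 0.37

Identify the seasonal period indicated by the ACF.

3

The largest autocorrelation is r_3 = 0.73, with weaker echoes at lags 6 (0.51) and 9 (0.37); the remaining lags stay at or below 0.30.
The dominant spike at lag 3 indicates a seasonal period of 3.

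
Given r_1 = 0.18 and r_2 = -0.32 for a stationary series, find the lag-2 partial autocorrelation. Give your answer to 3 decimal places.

φ_{22} = (r_2 − r_1²) / (1 − r_1²)
r_1² = (0.18)² = 0.0324
Numerator = -0.32 − 0.0324 = -0.3524; denominator = 1 − 0.0324 = 0.9676
φ_{22} = -0.3524 / 0.9676 = -0.364

-0.364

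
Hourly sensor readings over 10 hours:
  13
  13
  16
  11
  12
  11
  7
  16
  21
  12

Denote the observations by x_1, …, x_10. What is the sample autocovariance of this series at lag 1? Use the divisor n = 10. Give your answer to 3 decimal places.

0.736

Mean x̄ = (13 + 13 + 16 + 11 + 12 + 11 + 7 + 16 + 21 + 12)/10 = 13.2000
Σ_{t=1}^{9}(x_t−x̄)(x_{t+1}−x̄) = 7.3600
γ_1 = 7.3600 / 10 = 0.736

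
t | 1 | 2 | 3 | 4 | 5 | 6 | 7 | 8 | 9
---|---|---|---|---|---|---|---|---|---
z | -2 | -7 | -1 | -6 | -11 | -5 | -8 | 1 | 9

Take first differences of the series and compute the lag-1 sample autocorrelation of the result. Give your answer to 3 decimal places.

-0.178

First differences Δz: -5, 6, -5, -5, 6, -3, 9, 8
Mean of differences = 1.3750
Numerator Σ(Δz_t−Δz̄)(Δz_{t+1}−Δz̄) = -50.8906
Denominator Σ(Δz_t−Δz̄)² = 285.8750
r_1(Δz) = -50.8906 / 285.8750 = -0.178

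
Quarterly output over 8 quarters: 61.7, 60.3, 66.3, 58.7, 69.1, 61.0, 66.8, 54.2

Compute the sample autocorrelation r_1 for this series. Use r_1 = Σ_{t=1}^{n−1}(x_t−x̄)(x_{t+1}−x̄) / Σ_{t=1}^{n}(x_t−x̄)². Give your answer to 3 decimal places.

Mean x̄ = (61.7 + 60.3 + 66.3 + 58.7 + 69.1 + 61.0 + 66.8 + 54.2)/8 = 62.2625
Deviations from mean: -0.5625, -1.9625, 4.0375, -3.5625, 6.8375, -1.2625, 4.5375, -8.0625
Σ(x_t−x̄)(x_{t+1}−x̄) = (1.1039) + (-7.9236) + (-14.3836) + (-24.3586) + (-8.6323) + (-5.7286) + (-36.5836) = -96.5064
Denominator Σ(x_t−x̄)² = 167.0988
r_1 = -96.5064 / 167.0988 = -0.578

-0.578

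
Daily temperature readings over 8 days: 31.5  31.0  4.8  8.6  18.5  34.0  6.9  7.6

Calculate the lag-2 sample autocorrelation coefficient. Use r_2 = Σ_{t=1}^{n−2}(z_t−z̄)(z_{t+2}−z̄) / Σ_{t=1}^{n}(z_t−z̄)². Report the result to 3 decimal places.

Mean z̄ = (31.5 + 31.0 + 4.8 + 8.6 + 18.5 + 34.0 + 6.9 + 7.6)/8 = 17.8625
Σ(z_t−z̄)(z_{t+2}−z̄) = (-178.1398) + (-121.6861) + (-8.3273) + (-149.4736) + (-6.9886) + (-165.6111) = -630.2266
Denominator Σ(z_t−z̄)² = 1101.3188
r_2 = -630.2266 / 1101.3188 = -0.572

-0.572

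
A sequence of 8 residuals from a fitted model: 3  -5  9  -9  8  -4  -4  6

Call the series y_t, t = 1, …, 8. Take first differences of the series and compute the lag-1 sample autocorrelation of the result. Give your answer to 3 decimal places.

-0.784

First differences Δy: -8, 14, -18, 17, -12, 0, 10
Mean of differences = 0.4286
Numerator Σ(Δy_t−Δȳ)(Δy_{t+1}−Δȳ) = -874.6122
Denominator Σ(Δy_t−Δȳ)² = 1115.7143
r_1(Δy) = -874.6122 / 1115.7143 = -0.784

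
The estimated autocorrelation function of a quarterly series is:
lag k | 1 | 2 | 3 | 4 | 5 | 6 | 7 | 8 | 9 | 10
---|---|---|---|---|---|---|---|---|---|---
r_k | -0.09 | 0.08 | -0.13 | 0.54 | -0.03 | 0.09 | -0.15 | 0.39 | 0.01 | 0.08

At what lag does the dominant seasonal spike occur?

4

The largest autocorrelation is r_4 = 0.54, with a weaker echo at lag 8 (0.39); the remaining lags stay at or below 0.09.
The dominant spike at lag 4 indicates a seasonal period of 4.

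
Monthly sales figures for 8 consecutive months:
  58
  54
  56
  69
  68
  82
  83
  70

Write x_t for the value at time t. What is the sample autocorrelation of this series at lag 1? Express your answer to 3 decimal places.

0.622

Mean x̄ = (58 + 54 + 56 + 69 + 68 + 82 + 83 + 70)/8 = 67.5000
Σ(x_t−x̄)(x_{t+1}−x̄) = (128.2500) + (155.2500) + (-17.2500) + (0.7500) + (7.2500) + (224.7500) + (38.7500) = 537.7500
Denominator Σ(x_t−x̄)² = 864.0000
r_1 = 537.7500 / 864.0000 = 0.622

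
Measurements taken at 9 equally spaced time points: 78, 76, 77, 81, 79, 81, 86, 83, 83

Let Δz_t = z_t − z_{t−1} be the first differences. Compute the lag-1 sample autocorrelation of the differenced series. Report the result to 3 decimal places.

-0.330

First differences Δz: -2, 1, 4, -2, 2, 5, -3, 0
Mean of differences = 0.6250
Numerator Σ(Δz_t−Δz̄)(Δz_{t+1}−Δz̄) = -19.7656
Denominator Σ(Δz_t−Δz̄)² = 59.8750
r_1(Δz) = -19.7656 / 59.8750 = -0.330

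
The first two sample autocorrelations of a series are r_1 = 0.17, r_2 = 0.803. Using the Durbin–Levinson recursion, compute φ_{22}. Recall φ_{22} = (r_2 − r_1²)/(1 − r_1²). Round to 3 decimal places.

φ_{22} = (r_2 − r_1²) / (1 − r_1²)
r_1² = (0.17)² = 0.0289
Numerator = 0.803 − 0.0289 = 0.7741; denominator = 1 − 0.0289 = 0.9711
φ_{22} = 0.7741 / 0.9711 = 0.797

0.797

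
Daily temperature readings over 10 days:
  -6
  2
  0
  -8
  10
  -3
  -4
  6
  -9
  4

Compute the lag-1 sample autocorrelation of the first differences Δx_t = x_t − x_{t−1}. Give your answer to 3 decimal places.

-0.639

First differences Δx: 8, -2, -8, 18, -13, -1, 10, -15, 13
Mean of differences = 1.1111
Numerator Σ(Δx_t−Δx̄)(Δx_{t+1}−Δx̄) = -709.0123
Denominator Σ(Δx_t−Δx̄)² = 1108.8889
r_1(Δx) = -709.0123 / 1108.8889 = -0.639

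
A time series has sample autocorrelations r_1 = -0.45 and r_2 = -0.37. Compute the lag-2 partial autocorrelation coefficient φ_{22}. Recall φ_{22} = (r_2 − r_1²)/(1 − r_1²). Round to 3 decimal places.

φ_{22} = (r_2 − r_1²) / (1 − r_1²)
r_1² = (-0.45)² = 0.2025
Numerator = -0.37 − 0.2025 = -0.5725; denominator = 1 − 0.2025 = 0.7975
φ_{22} = -0.5725 / 0.7975 = -0.718

-0.718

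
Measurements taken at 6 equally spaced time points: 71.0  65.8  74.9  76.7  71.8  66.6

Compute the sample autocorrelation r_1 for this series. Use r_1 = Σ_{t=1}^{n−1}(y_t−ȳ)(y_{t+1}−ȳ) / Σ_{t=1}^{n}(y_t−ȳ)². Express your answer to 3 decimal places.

0.024

Mean ȳ = (71.0 + 65.8 + 74.9 + 76.7 + 71.8 + 66.6)/6 = 71.1333
Deviations from mean: -0.1333, -5.3333, 3.7667, 5.5667, 0.6667, -4.5333
Σ(y_t−ȳ)(y_{t+1}−ȳ) = (0.7111) + (-20.0889) + (20.9678) + (3.7111) + (-3.0222) = 2.2789
Denominator Σ(y_t−ȳ)² = 94.6333
r_1 = 2.2789 / 94.6333 = 0.024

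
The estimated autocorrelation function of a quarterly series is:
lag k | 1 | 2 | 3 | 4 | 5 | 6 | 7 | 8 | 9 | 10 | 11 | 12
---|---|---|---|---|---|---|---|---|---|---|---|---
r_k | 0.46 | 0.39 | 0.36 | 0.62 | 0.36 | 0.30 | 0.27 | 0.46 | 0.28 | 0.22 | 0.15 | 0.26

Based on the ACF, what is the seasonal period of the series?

4

The largest autocorrelation is r_4 = 0.62; the remaining lags stay at or below 0.46. The elevated value at lag 1 (0.46), dropping to 0.39 at lag 2, reflects decaying short-term dependence rather than seasonality.
The dominant spike at lag 4 indicates a seasonal period of 4.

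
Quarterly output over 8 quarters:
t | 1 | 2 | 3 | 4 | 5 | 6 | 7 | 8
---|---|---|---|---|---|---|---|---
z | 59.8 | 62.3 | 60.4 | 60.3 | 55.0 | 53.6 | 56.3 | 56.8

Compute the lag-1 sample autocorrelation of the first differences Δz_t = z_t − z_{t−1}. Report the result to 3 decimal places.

First differences Δz: 2.5, -1.9, -0.1, -5.3, -1.4, 2.7, 0.5
Mean of differences = -0.4286
Numerator Σ(Δz_t−Δz̄)(Δz_{t+1}−Δz̄) = -1.7951
Denominator Σ(Δz_t−Δz̄)² = 46.1743
r_1(Δz) = -1.7951 / 46.1743 = -0.039

-0.039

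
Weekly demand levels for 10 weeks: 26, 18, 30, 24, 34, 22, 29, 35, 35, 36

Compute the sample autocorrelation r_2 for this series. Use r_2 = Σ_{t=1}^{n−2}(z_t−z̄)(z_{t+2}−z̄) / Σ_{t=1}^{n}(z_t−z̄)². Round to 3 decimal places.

0.262

Mean z̄ = (26 + 18 + 30 + 24 + 34 + 22 + 29 + 35 + 35 + 36)/10 = 28.9000
Numerator Σ_{t=1}^{8}(z_t−z̄)(z_{t+2}−z̄) = 91.9800
Denominator Σ(z_t−z̄)² = 350.9000
r_2 = 91.9800 / 350.9000 = 0.262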